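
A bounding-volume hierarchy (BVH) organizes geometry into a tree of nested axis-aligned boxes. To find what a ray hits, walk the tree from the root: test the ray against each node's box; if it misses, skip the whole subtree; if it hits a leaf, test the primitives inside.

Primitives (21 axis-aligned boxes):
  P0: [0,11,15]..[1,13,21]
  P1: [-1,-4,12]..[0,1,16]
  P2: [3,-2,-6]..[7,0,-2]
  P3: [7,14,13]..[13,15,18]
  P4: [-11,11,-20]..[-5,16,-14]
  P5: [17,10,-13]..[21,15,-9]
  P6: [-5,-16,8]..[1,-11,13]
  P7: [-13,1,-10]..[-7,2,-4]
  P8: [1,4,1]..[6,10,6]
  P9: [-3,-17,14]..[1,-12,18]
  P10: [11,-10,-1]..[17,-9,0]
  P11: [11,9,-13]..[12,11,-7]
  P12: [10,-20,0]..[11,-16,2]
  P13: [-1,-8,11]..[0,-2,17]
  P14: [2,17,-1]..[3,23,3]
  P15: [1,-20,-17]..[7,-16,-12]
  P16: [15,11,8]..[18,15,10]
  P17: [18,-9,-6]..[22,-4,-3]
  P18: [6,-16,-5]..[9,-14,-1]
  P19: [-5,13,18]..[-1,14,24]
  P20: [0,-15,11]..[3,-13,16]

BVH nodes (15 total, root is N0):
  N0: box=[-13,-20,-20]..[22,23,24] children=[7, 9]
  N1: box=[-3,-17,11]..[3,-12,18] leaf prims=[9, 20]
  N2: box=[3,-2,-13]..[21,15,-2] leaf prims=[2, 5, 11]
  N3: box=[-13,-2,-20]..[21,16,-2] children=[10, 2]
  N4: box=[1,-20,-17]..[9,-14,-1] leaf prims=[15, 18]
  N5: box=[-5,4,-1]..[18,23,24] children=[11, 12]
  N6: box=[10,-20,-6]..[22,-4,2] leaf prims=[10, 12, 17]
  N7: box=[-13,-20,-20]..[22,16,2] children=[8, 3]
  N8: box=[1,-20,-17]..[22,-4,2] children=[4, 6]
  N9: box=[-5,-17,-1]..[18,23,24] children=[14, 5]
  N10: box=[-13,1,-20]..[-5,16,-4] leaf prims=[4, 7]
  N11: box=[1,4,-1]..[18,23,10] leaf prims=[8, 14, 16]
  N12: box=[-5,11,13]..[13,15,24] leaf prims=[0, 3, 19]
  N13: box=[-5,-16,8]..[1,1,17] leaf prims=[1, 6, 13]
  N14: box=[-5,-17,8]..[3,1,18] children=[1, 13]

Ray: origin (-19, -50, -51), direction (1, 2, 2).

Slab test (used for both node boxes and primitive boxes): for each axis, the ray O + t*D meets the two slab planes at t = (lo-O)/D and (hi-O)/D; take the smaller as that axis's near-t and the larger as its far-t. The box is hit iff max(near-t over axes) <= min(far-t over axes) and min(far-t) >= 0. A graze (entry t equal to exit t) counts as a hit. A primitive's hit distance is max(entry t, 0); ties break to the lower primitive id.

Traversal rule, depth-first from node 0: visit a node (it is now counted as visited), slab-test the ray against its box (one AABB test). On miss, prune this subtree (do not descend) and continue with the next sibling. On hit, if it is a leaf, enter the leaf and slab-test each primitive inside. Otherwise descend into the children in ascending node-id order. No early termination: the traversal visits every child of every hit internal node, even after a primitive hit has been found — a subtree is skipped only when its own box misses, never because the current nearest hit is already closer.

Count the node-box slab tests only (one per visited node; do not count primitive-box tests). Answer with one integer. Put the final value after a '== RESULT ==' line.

Traverse from the root:
N0 x:[6,41] y:[15,73/2] z:[31/2,75/2] -> hit [31/2,73/2], descend [7, 9]
  N7 x:[6,41] y:[15,33] z:[31/2,53/2] -> hit [31/2,53/2], descend [3, 8]
    N3 x:[6,40] y:[24,33] z:[31/2,49/2] -> hit [24,49/2], descend [2, 10]
      N2 x:[22,40] y:[24,65/2] z:[19,49/2] -> hit [24,49/2] leaf, test {P2@t=24, P5(miss), P11(miss)}
      N10 x:[6,14] y:[51/2,33] z:[31/2,47/2] -> miss, prune
    N8 x:[20,41] y:[15,23] z:[17,53/2] -> hit [20,23], descend [4, 6]
      N4 x:[20,28] y:[15,18] z:[17,25] -> miss, prune
      N6 x:[29,41] y:[15,23] z:[45/2,53/2] -> miss, prune
  N9 x:[14,37] y:[33/2,73/2] z:[25,75/2] -> hit [25,73/2], descend [5, 14]
    N5 x:[14,37] y:[27,73/2] z:[25,75/2] -> hit [27,73/2], descend [11, 12]
      N11 x:[20,37] y:[27,73/2] z:[25,61/2] -> hit [27,61/2] leaf, test {P8(miss), P14(miss), P16(miss)}
      N12 x:[14,32] y:[61/2,65/2] z:[32,75/2] -> hit [32,32] leaf, test {P0(miss), P3@t=32, P19(miss)}
    N14 x:[14,22] y:[33/2,51/2] z:[59/2,69/2] -> miss, prune

Visited [0, 7, 3, 2, 10, 8, 4, 6, 9, 5, 11, 12, 14]. Tests: 13 box, 3 leaf. Nearest: P2.

== RESULT ==
13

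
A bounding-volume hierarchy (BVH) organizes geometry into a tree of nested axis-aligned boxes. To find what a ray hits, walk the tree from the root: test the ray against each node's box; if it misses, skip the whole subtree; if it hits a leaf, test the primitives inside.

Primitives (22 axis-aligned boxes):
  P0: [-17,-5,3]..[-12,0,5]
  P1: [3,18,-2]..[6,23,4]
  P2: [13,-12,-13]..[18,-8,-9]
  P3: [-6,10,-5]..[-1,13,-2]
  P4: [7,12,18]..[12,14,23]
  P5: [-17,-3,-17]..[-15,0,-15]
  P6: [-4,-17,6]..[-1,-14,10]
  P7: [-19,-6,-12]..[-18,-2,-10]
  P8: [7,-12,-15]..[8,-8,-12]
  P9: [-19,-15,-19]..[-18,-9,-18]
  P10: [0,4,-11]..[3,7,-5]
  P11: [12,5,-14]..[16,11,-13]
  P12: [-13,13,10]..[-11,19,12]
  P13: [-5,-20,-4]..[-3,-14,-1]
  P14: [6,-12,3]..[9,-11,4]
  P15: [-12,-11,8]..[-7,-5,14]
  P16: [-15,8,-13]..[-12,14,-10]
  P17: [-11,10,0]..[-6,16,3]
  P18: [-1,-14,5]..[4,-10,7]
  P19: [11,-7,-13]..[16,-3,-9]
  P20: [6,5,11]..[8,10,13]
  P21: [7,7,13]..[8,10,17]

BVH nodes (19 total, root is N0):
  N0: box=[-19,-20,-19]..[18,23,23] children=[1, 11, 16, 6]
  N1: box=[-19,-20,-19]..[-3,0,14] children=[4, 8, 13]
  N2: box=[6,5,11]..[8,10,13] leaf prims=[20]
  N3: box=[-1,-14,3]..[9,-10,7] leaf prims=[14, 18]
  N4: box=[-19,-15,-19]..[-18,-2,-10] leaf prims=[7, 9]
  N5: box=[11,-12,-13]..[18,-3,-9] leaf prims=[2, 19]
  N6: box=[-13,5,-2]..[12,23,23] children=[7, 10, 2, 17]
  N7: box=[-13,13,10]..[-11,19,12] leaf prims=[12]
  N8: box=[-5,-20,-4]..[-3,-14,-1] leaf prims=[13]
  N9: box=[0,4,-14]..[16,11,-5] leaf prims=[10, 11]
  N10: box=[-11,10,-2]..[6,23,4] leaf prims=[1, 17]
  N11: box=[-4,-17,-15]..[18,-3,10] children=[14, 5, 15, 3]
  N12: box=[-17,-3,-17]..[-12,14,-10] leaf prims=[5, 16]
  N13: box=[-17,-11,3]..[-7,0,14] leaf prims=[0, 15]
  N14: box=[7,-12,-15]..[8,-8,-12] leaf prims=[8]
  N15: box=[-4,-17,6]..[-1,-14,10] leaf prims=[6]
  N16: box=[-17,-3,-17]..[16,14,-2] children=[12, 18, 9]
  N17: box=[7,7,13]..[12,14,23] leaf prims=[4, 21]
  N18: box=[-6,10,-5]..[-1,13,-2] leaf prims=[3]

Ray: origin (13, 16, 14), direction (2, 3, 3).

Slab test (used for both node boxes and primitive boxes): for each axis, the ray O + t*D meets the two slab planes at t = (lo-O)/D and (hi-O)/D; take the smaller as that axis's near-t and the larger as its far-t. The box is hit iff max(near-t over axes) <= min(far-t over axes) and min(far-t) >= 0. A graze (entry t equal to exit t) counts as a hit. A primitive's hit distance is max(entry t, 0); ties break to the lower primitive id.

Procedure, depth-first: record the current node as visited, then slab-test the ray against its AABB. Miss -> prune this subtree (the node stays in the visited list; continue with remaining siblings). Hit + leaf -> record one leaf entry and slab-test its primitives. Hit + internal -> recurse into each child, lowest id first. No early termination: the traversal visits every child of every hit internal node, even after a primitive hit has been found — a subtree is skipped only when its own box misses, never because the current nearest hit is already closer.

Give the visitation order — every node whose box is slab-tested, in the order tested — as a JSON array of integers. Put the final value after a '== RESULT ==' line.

Trace the traversal:
N0 x:[-16,5/2] y:[-12,7/3] z:[-11,3] -> hit [-11,7/3], descend [1, 6, 11, 16]
  N1 x:[-16,-8] y:[-12,-16/3] z:[-11,0] -> miss, prune
  N6 x:[-13,-1/2] y:[-11/3,7/3] z:[-16/3,3] -> miss, prune
  N11 x:[-17/2,5/2] y:[-11,-19/3] z:[-29/3,-4/3] -> miss, prune
  N16 x:[-15,3/2] y:[-19/3,-2/3] z:[-31/3,-16/3] -> miss, prune

order=[0, 1, 6, 11, 16]  |boxes|=5  |leaves|=0  hit=miss

== RESULT ==
[0, 1, 6, 11, 16]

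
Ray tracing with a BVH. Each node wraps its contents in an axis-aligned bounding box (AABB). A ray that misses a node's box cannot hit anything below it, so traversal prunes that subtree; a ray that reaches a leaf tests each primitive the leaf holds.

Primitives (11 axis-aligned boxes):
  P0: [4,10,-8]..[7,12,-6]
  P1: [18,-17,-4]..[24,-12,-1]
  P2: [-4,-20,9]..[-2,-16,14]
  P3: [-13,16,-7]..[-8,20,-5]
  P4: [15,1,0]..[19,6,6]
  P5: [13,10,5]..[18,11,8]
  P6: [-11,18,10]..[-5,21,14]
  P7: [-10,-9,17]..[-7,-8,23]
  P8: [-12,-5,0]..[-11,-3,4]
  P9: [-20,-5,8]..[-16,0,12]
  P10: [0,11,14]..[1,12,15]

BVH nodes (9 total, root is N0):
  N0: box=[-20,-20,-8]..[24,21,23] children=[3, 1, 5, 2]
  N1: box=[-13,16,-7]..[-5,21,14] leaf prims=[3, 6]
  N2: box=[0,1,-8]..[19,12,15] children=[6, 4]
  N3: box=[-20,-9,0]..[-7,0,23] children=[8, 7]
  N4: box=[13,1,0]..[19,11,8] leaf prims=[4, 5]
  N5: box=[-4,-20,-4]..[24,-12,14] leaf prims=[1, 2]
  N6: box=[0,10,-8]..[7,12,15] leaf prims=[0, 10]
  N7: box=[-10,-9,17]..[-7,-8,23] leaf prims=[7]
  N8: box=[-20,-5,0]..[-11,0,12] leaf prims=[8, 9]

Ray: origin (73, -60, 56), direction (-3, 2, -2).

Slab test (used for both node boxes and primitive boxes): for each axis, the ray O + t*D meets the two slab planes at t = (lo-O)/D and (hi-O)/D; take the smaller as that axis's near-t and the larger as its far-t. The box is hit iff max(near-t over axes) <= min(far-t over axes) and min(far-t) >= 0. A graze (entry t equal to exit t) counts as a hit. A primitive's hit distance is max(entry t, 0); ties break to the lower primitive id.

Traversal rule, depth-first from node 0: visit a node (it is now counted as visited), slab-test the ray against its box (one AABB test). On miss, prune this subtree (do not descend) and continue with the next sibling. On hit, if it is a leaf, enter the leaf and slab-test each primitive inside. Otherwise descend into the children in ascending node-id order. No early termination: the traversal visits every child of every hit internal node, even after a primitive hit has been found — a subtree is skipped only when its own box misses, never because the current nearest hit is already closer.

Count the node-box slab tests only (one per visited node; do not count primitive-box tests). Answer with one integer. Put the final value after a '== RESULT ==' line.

Walk:
N0 x:[49/3,31] y:[20,81/2] z:[33/2,32] -> hit [20,31], descend [1, 2, 3, 5]
  N1 x:[26,86/3] y:[38,81/2] z:[21,63/2] -> miss, prune
  N2 x:[18,73/3] y:[61/2,36] z:[41/2,32] -> miss, prune
  N3 x:[80/3,31] y:[51/2,30] z:[33/2,28] -> hit [80/3,28], descend [7, 8]
    N7 x:[80/3,83/3] y:[51/2,26] z:[33/2,39/2] -> miss, prune
    N8 x:[28,31] y:[55/2,30] z:[22,28] -> hit [28,28] leaf, test {P8@t=28, P9(miss)}
  N5 x:[49/3,77/3] y:[20,24] z:[21,30] -> hit [21,24] leaf, test {P1(miss), P2(miss)}

Summary -> nodes [0, 1, 2, 3, 7, 8, 5]; box-tests=7; leaf-entries=2; first=P8

== RESULT ==
7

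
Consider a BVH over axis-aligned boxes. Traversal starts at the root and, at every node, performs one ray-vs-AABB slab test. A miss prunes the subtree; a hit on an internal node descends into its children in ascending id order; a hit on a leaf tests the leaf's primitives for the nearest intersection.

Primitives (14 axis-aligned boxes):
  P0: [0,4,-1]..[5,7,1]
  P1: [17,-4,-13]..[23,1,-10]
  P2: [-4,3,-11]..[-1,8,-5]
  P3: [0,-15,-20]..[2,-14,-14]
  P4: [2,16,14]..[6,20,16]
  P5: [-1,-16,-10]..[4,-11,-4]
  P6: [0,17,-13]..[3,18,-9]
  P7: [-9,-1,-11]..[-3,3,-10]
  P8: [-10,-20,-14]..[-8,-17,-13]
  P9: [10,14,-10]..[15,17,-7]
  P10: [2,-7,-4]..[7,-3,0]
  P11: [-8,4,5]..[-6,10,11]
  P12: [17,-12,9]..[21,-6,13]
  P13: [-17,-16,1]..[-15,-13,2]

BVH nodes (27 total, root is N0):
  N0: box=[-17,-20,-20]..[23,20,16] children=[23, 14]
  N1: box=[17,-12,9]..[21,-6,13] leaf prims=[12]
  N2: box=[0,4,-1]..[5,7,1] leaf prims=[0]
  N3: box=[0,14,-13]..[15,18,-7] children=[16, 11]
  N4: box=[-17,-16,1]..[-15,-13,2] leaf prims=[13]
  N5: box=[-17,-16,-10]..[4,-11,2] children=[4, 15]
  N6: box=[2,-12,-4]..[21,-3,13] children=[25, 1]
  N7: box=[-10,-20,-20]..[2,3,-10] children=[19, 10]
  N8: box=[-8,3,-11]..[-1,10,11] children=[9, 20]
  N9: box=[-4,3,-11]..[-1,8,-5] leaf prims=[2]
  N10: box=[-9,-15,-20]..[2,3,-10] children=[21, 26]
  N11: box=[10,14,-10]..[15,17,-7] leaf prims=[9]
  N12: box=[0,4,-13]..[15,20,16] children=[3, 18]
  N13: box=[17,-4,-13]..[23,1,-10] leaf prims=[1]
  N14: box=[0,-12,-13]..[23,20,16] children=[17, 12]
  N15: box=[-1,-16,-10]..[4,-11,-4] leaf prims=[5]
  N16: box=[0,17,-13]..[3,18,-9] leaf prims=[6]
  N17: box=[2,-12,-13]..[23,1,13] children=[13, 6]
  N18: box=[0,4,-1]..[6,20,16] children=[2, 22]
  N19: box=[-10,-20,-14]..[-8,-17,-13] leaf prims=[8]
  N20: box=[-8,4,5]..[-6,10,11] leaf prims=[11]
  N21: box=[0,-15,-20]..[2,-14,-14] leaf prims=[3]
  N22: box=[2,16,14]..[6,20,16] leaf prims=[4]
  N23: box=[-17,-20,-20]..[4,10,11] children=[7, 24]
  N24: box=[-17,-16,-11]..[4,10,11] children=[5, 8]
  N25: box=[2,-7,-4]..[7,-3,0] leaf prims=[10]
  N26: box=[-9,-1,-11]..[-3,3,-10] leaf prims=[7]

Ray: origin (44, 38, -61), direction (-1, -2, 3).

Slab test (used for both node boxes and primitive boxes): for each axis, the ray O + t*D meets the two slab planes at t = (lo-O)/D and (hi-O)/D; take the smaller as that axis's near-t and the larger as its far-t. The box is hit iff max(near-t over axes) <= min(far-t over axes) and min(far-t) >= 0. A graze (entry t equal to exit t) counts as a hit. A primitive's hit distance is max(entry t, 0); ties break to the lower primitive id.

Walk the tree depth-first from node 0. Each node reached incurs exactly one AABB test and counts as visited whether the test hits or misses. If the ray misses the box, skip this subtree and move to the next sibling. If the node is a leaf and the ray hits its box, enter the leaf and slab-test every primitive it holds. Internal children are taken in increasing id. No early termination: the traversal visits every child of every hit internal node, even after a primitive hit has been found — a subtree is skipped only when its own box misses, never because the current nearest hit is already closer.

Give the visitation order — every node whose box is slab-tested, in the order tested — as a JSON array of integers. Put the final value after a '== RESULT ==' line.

Walk:
N0 x:[21,61] y:[9,29] z:[41/3,77/3] -> hit [21,77/3], descend [14, 23]
  N14 x:[21,44] y:[9,25] z:[16,77/3] -> hit [21,25], descend [12, 17]
    N12 x:[29,44] y:[9,17] z:[16,77/3] -> miss, prune
    N17 x:[21,42] y:[37/2,25] z:[16,74/3] -> hit [21,74/3], descend [6, 13]
      N6 x:[23,42] y:[41/2,25] z:[19,74/3] -> hit [23,74/3], descend [1, 25]
        N1 x:[23,27] y:[22,25] z:[70/3,74/3] -> hit [70/3,74/3] leaf, test {P12@t=70/3}
        N25 x:[37,42] y:[41/2,45/2] z:[19,61/3] -> miss, prune
      N13 x:[21,27] y:[37/2,21] z:[16,17] -> miss, prune
  N23 x:[40,61] y:[14,29] z:[41/3,24] -> miss, prune

Visited [0, 14, 12, 17, 6, 1, 25, 13, 23]. Tests: 9 box, 1 leaf. Nearest: P12.

== RESULT ==
[0, 14, 12, 17, 6, 1, 25, 13, 23]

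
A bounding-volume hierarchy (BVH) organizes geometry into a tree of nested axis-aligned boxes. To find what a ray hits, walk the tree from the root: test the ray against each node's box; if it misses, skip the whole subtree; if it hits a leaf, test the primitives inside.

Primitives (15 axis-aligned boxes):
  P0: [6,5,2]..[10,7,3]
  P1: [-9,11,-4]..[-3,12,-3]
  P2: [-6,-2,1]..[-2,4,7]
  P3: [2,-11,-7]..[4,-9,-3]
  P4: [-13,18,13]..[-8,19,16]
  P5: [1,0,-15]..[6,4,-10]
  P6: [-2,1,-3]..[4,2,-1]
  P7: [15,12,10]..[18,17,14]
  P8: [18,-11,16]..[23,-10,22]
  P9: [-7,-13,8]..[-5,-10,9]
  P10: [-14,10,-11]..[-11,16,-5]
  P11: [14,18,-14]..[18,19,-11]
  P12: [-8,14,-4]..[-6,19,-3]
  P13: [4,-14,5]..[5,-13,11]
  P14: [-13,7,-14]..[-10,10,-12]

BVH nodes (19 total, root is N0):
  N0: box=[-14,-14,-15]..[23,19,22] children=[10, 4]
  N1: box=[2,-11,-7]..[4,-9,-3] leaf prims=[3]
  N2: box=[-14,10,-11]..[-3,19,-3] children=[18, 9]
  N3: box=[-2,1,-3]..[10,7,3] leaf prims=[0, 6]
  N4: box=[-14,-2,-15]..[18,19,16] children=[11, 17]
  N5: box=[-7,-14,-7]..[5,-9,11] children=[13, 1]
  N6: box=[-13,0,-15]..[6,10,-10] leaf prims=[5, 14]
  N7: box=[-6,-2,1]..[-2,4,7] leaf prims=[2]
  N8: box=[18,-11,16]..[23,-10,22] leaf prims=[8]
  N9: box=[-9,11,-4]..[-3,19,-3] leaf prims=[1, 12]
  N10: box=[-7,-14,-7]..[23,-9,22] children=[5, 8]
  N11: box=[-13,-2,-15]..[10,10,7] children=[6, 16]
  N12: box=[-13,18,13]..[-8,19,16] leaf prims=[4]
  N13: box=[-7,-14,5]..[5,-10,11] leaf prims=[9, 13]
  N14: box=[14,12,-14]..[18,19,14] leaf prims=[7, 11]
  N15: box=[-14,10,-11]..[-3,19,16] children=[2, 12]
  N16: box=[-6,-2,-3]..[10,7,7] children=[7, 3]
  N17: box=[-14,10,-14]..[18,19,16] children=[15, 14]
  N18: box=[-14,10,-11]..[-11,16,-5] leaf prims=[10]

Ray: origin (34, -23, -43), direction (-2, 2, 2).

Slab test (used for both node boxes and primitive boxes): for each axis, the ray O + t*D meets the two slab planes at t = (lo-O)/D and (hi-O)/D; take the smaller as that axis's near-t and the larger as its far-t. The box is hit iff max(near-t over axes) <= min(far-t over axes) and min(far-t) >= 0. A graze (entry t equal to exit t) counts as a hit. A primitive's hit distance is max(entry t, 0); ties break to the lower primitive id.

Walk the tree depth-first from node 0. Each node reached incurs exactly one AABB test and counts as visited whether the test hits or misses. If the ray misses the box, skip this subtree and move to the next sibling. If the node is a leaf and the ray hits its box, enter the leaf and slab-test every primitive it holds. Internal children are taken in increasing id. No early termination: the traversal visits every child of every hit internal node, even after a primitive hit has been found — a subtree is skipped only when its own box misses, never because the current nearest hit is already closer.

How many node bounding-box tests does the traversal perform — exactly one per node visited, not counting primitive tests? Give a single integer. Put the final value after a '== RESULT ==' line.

Walk:
N0 x:[11/2,24] y:[9/2,21] z:[14,65/2] -> hit [14,21], descend [4, 10]
  N4 x:[8,24] y:[21/2,21] z:[14,59/2] -> hit [14,21], descend [11, 17]
    N11 x:[12,47/2] y:[21/2,33/2] z:[14,25] -> hit [14,33/2], descend [6, 16]
      N6 x:[14,47/2] y:[23/2,33/2] z:[14,33/2] -> hit [14,33/2] leaf, test {P5(miss), P14(miss)}
      N16 x:[12,20] y:[21/2,15] z:[20,25] -> miss, prune
    N17 x:[8,24] y:[33/2,21] z:[29/2,59/2] -> hit [33/2,21], descend [14, 15]
      N14 x:[8,10] y:[35/2,21] z:[29/2,57/2] -> miss, prune
      N15 x:[37/2,24] y:[33/2,21] z:[16,59/2] -> hit [37/2,21], descend [2, 12]
        N2 x:[37/2,24] y:[33/2,21] z:[16,20] -> hit [37/2,20], descend [9, 18]
          N9 x:[37/2,43/2] y:[17,21] z:[39/2,20] -> hit [39/2,20] leaf, test {P1(miss), P12@t=20}
          N18 x:[45/2,24] y:[33/2,39/2] z:[16,19] -> miss, prune
        N12 x:[21,47/2] y:[41/2,21] z:[28,59/2] -> miss, prune
  N10 x:[11/2,41/2] y:[9/2,7] z:[18,65/2] -> miss, prune

order=[0, 4, 11, 6, 16, 17, 14, 15, 2, 9, 18, 12, 10]  |boxes|=13  |leaves|=2  hit=P12

== RESULT ==
13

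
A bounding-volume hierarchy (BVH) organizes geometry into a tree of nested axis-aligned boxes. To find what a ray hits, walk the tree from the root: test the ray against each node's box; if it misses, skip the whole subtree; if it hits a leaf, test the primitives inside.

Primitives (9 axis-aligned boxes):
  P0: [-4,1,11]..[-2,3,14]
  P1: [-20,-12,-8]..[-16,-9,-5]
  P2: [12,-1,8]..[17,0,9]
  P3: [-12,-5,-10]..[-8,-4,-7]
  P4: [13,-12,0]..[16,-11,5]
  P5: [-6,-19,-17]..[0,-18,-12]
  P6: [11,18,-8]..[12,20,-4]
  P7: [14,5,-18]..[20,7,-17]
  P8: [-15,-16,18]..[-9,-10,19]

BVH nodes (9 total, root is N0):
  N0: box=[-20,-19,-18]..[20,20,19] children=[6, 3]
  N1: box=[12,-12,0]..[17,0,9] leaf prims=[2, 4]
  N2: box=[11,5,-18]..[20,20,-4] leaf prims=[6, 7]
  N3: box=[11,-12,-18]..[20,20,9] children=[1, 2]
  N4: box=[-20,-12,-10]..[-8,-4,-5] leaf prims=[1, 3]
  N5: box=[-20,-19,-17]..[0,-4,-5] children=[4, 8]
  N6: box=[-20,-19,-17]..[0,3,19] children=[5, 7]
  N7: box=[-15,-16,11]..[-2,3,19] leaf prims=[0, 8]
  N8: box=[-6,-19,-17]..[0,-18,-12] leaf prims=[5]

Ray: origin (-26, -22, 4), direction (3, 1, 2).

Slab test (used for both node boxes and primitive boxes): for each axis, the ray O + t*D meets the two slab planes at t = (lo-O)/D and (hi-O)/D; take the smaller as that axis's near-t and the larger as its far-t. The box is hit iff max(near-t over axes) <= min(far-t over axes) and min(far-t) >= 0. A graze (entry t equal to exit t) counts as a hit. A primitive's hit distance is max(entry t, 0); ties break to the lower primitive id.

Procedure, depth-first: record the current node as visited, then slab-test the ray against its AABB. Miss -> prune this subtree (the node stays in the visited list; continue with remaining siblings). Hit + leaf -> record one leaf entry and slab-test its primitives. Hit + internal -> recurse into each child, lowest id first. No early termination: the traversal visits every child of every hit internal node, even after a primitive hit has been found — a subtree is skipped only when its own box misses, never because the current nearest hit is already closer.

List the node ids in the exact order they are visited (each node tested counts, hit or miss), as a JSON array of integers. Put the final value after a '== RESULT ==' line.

Traverse from the root:
N0 x:[2,46/3] y:[3,42] z:[-11,15/2] -> hit [3,15/2], descend [3, 6]
  N3 x:[37/3,46/3] y:[10,42] z:[-11,5/2] -> miss, prune
  N6 x:[2,26/3] y:[3,25] z:[-21/2,15/2] -> hit [3,15/2], descend [5, 7]
    N5 x:[2,26/3] y:[3,18] z:[-21/2,-9/2] -> miss, prune
    N7 x:[11/3,8] y:[6,25] z:[7/2,15/2] -> hit [6,15/2] leaf, test {P0(miss), P8(miss)}

order=[0, 3, 6, 5, 7]  |boxes|=5  |leaves|=1  hit=miss

== RESULT ==
[0, 3, 6, 5, 7]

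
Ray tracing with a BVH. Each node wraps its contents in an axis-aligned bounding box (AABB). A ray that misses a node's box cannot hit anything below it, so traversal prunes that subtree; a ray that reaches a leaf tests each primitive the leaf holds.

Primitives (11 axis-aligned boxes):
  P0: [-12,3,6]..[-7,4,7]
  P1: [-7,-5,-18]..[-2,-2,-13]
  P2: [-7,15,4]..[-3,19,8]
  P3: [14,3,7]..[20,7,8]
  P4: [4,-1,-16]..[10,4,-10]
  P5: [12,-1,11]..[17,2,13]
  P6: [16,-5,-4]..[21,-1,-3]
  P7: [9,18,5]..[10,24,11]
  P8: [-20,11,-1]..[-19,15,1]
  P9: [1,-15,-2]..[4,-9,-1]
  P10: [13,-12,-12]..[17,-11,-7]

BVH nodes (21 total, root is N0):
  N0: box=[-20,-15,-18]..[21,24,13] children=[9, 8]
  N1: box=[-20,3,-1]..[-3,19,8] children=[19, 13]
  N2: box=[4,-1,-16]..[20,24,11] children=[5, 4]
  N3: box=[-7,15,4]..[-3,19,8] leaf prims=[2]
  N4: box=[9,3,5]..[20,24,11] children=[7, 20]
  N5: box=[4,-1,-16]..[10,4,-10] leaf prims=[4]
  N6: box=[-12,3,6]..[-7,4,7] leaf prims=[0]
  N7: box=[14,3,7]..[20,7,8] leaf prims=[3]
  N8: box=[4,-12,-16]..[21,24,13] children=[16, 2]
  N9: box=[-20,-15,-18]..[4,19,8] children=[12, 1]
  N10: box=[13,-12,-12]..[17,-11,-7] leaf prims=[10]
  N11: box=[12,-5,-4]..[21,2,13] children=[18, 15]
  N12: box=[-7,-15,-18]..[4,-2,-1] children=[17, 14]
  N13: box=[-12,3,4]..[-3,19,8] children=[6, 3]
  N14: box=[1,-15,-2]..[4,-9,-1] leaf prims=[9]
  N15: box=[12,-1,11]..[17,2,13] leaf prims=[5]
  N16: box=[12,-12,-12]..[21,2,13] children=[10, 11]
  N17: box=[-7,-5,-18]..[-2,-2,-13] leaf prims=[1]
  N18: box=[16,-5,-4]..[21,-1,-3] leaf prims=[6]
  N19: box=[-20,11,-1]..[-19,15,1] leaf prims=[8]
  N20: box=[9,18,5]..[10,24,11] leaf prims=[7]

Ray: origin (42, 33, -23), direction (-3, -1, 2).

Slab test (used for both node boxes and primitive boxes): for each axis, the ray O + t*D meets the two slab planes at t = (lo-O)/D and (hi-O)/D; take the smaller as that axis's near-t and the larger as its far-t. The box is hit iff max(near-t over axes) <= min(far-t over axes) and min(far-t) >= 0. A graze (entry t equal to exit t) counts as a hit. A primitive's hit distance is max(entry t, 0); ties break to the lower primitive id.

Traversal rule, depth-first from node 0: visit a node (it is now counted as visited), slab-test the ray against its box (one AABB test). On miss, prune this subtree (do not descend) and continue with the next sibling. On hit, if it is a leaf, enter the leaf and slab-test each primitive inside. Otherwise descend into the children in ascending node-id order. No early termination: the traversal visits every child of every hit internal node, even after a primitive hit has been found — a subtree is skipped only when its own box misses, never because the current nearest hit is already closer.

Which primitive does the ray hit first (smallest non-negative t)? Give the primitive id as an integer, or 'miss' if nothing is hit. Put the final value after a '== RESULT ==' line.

Walk:
N0 x:[7,62/3] y:[9,48] z:[5/2,18] -> hit [9,18], descend [8, 9]
  N8 x:[7,38/3] y:[9,45] z:[7/2,18] -> hit [9,38/3], descend [2, 16]
    N2 x:[22/3,38/3] y:[9,34] z:[7/2,17] -> hit [9,38/3], descend [4, 5]
      N4 x:[22/3,11] y:[9,30] z:[14,17] -> miss, prune
      N5 x:[32/3,38/3] y:[29,34] z:[7/2,13/2] -> miss, prune
    N16 x:[7,10] y:[31,45] z:[11/2,18] -> miss, prune
  N9 x:[38/3,62/3] y:[14,48] z:[5/2,31/2] -> hit [14,31/2], descend [1, 12]
    N1 x:[15,62/3] y:[14,30] z:[11,31/2] -> hit [15,31/2], descend [13, 19]
      N13 x:[15,18] y:[14,30] z:[27/2,31/2] -> hit [15,31/2], descend [3, 6]
        N3 x:[15,49/3] y:[14,18] z:[27/2,31/2] -> hit [15,31/2] leaf, test {P2@t=15}
        N6 x:[49/3,18] y:[29,30] z:[29/2,15] -> miss, prune
      N19 x:[61/3,62/3] y:[18,22] z:[11,12] -> miss, prune
    N12 x:[38/3,49/3] y:[35,48] z:[5/2,11] -> miss, prune

order=[0, 8, 2, 4, 5, 16, 9, 1, 13, 3, 6, 19, 12]  |boxes|=13  |leaves|=1  hit=P2

== RESULT ==
2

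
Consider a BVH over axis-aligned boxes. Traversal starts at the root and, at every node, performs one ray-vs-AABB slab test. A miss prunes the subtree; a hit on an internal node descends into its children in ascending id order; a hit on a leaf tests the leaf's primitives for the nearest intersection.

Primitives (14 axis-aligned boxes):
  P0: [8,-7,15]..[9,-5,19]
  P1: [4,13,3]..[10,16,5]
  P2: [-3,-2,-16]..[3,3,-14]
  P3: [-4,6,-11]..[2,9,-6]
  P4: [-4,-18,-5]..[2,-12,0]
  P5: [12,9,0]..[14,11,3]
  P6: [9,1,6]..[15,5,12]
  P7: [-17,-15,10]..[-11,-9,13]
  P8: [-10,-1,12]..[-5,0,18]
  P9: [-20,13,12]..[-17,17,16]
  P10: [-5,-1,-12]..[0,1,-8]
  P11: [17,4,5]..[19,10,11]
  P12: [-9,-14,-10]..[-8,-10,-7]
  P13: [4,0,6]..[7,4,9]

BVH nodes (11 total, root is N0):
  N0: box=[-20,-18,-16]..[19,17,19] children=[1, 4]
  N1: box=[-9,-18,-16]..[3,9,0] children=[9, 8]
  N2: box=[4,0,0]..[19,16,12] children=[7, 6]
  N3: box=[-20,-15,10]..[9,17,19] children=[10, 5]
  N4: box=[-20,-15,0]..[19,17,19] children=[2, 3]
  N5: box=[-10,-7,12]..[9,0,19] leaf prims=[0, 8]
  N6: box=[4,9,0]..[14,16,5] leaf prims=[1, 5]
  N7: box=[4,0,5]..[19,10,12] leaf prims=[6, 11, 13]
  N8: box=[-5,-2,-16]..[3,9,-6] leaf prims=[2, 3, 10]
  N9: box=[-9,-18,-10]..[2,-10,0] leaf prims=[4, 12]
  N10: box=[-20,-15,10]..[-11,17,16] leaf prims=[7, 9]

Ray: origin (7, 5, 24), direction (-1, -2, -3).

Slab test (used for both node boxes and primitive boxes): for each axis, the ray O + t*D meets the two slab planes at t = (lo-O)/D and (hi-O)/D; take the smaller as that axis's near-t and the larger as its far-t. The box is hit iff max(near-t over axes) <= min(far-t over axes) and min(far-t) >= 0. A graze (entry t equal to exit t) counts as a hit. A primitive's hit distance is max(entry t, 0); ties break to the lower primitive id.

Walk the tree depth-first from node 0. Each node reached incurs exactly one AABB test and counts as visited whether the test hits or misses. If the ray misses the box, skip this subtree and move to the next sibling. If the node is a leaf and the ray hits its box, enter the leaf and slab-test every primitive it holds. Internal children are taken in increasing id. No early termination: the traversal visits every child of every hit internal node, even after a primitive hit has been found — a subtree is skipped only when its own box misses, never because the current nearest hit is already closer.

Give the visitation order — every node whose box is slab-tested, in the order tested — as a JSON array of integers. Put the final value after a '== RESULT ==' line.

Trace the traversal:
N0 x:[-12,27] y:[-6,23/2] z:[5/3,40/3] -> hit [5/3,23/2], descend [1, 4]
  N1 x:[4,16] y:[-2,23/2] z:[8,40/3] -> hit [8,23/2], descend [8, 9]
    N8 x:[4,12] y:[-2,7/2] z:[10,40/3] -> miss, prune
    N9 x:[5,16] y:[15/2,23/2] z:[8,34/3] -> hit [8,34/3] leaf, test {P4@t=17/2, P12(miss)}
  N4 x:[-12,27] y:[-6,10] z:[5/3,8] -> hit [5/3,8], descend [2, 3]
    N2 x:[-12,3] y:[-11/2,5/2] z:[4,8] -> miss, prune
    N3 x:[-2,27] y:[-6,10] z:[5/3,14/3] -> hit [5/3,14/3], descend [5, 10]
      N5 x:[-2,17] y:[5/2,6] z:[5/3,4] -> hit [5/2,4] leaf, test {P0(miss), P8(miss)}
      N10 x:[18,27] y:[-6,10] z:[8/3,14/3] -> miss, prune

Summary -> nodes [0, 1, 8, 9, 4, 2, 3, 5, 10]; box-tests=9; leaf-entries=2; first=P4

== RESULT ==
[0, 1, 8, 9, 4, 2, 3, 5, 10]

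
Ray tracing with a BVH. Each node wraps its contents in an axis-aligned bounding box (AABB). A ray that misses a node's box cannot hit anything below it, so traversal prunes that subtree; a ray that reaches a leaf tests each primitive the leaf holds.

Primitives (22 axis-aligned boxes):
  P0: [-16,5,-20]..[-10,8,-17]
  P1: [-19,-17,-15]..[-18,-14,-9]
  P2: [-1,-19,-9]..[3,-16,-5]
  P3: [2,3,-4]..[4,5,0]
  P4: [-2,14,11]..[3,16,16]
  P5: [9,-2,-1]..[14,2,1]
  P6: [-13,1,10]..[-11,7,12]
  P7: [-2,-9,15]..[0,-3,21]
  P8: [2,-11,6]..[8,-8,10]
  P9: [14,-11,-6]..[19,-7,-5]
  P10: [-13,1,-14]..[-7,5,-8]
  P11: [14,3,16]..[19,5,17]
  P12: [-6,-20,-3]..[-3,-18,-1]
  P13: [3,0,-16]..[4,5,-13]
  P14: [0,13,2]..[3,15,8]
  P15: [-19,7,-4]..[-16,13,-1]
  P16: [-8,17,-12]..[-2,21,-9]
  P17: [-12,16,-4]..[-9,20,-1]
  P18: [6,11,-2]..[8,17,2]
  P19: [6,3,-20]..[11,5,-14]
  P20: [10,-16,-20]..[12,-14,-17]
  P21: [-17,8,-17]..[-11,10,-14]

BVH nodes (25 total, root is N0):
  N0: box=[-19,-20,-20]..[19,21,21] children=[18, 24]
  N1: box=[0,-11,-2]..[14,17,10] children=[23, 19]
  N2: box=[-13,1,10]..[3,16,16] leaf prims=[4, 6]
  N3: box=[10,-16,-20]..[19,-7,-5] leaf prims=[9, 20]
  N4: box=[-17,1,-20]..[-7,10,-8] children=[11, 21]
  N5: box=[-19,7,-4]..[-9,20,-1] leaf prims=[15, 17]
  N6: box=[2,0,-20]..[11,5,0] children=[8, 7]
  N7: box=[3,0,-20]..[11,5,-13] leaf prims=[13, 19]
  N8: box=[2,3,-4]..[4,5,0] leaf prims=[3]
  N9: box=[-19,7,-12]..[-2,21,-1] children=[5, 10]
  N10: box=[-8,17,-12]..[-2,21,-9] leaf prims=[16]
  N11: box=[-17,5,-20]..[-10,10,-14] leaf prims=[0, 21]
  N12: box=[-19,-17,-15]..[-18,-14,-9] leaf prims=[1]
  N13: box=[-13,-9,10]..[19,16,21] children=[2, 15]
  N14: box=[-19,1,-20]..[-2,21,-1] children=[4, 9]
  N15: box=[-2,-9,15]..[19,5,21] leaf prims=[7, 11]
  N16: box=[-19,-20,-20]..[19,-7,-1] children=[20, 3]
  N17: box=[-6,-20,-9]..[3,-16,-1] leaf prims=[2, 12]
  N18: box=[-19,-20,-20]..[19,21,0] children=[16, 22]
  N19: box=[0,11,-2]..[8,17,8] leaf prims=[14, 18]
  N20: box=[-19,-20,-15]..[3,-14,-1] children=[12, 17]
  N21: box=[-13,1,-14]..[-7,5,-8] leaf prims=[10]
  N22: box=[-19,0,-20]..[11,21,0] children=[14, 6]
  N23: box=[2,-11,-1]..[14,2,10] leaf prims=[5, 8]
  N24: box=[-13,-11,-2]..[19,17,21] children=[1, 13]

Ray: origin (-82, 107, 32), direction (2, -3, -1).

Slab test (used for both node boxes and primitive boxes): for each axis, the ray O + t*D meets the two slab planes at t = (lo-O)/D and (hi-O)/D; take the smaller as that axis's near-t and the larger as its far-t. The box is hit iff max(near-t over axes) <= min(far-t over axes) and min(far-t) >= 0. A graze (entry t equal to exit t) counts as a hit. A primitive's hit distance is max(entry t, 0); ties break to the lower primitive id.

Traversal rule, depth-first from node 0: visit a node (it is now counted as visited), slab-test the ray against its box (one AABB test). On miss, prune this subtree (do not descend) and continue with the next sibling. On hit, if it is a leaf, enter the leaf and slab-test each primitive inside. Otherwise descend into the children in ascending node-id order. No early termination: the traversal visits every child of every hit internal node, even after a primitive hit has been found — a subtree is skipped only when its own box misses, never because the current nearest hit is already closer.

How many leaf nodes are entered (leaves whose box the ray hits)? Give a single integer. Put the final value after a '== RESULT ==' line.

Trace the traversal:
N0 x:[63/2,101/2] y:[86/3,127/3] z:[11,52] -> hit [63/2,127/3], descend [18, 24]
  N18 x:[63/2,101/2] y:[86/3,127/3] z:[32,52] -> hit [32,127/3], descend [16, 22]
    N16 x:[63/2,101/2] y:[38,127/3] z:[33,52] -> hit [38,127/3], descend [3, 20]
      N3 x:[46,101/2] y:[38,41] z:[37,52] -> miss, prune
      N20 x:[63/2,85/2] y:[121/3,127/3] z:[33,47] -> hit [121/3,127/3], descend [12, 17]
        N12 x:[63/2,32] y:[121/3,124/3] z:[41,47] -> miss, prune
        N17 x:[38,85/2] y:[41,127/3] z:[33,41] -> hit [41,41] leaf, test {P2@t=41, P12(miss)}
    N22 x:[63/2,93/2] y:[86/3,107/3] z:[32,52] -> hit [32,107/3], descend [6, 14]
      N6 x:[42,93/2] y:[34,107/3] z:[32,52] -> miss, prune
      N14 x:[63/2,40] y:[86/3,106/3] z:[33,52] -> hit [33,106/3], descend [4, 9]
        N4 x:[65/2,75/2] y:[97/3,106/3] z:[40,52] -> miss, prune
        N9 x:[63/2,40] y:[86/3,100/3] z:[33,44] -> hit [33,100/3], descend [5, 10]
          N5 x:[63/2,73/2] y:[29,100/3] z:[33,36] -> hit [33,100/3] leaf, test {P15@t=33, P17(miss)}
          N10 x:[37,40] y:[86/3,30] z:[41,44] -> miss, prune
  N24 x:[69/2,101/2] y:[30,118/3] z:[11,34] -> miss, prune

Visited [0, 18, 16, 3, 20, 12, 17, 22, 6, 14, 4, 9, 5, 10, 24]. Tests: 15 box, 2 leaf. Nearest: P15.

== RESULT ==
2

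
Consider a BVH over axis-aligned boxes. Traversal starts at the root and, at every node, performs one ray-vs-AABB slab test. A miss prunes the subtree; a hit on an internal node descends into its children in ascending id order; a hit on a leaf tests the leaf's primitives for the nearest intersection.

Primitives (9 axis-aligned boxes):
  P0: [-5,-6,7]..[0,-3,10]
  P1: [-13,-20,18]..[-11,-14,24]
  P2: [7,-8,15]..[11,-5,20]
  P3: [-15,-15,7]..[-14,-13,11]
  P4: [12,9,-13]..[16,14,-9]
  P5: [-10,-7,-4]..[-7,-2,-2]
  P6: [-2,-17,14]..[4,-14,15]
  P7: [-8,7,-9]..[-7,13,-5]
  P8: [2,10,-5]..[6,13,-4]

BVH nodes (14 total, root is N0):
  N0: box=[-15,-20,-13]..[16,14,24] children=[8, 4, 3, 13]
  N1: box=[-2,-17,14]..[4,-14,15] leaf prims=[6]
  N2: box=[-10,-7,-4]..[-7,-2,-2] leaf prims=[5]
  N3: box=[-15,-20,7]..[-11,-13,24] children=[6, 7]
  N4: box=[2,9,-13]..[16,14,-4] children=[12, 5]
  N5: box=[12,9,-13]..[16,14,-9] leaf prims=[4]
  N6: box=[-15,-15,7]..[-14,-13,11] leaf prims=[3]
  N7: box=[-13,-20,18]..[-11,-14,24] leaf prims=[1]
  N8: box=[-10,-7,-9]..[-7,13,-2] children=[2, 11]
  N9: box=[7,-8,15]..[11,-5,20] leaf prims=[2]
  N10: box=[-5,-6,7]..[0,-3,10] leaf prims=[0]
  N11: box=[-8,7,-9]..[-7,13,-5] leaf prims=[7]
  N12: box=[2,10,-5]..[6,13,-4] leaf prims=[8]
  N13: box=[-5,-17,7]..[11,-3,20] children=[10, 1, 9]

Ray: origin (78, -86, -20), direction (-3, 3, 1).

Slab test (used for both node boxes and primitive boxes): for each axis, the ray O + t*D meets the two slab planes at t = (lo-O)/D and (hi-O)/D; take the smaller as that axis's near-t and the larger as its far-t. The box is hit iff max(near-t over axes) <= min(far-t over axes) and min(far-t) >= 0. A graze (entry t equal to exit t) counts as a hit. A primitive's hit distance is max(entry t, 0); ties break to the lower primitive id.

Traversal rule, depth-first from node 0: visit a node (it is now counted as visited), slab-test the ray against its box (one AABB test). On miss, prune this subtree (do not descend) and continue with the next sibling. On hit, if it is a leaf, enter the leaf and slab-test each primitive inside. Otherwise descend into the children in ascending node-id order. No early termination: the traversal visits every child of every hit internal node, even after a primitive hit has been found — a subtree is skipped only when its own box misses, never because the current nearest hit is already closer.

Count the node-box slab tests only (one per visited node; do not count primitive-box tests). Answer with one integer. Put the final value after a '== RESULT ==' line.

Walk:
N0 x:[62/3,31] y:[22,100/3] z:[7,44] -> hit [22,31], descend [3, 4, 8, 13]
  N3 x:[89/3,31] y:[22,73/3] z:[27,44] -> miss, prune
  N4 x:[62/3,76/3] y:[95/3,100/3] z:[7,16] -> miss, prune
  N8 x:[85/3,88/3] y:[79/3,33] z:[11,18] -> miss, prune
  N13 x:[67/3,83/3] y:[23,83/3] z:[27,40] -> hit [27,83/3], descend [1, 9, 10]
    N1 x:[74/3,80/3] y:[23,24] z:[34,35] -> miss, prune
    N9 x:[67/3,71/3] y:[26,27] z:[35,40] -> miss, prune
    N10 x:[26,83/3] y:[80/3,83/3] z:[27,30] -> hit [27,83/3] leaf, test {P0@t=27}

Visited [0, 3, 4, 8, 13, 1, 9, 10]. Tests: 8 box, 1 leaf. Nearest: P0.

== RESULT ==
8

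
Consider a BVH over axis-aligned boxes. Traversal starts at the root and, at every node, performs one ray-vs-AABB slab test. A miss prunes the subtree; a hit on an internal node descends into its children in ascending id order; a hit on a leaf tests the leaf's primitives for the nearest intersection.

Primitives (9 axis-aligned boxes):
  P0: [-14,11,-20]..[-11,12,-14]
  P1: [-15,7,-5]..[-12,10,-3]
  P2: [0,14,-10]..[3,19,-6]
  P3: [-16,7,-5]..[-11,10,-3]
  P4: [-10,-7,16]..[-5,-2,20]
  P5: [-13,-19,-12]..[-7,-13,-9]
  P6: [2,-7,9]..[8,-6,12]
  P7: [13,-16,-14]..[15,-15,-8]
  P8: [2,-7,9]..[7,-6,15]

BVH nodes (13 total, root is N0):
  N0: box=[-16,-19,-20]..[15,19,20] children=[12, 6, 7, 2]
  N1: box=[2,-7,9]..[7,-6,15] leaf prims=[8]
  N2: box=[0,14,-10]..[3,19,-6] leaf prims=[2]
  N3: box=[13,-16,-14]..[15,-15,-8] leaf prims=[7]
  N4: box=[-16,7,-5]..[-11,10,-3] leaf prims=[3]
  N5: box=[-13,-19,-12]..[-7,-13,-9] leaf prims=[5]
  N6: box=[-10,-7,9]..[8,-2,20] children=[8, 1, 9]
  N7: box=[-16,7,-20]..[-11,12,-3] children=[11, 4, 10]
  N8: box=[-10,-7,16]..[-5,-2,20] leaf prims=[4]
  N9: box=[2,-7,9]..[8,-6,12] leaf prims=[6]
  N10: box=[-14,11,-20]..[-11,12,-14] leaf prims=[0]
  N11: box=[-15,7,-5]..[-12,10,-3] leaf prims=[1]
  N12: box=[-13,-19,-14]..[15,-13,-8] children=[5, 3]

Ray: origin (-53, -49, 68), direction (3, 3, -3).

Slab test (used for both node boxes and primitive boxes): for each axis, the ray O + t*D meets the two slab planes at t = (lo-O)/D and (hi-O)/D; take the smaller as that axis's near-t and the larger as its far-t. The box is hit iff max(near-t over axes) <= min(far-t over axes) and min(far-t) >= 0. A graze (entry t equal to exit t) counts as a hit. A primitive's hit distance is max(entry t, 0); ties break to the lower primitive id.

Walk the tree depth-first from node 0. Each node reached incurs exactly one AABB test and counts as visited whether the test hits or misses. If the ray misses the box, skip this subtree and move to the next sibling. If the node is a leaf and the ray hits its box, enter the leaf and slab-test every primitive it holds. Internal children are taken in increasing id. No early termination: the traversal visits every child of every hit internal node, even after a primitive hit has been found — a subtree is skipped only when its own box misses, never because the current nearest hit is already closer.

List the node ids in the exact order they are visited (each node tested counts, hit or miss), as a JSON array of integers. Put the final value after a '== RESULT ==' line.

Walk:
N0 x:[37/3,68/3] y:[10,68/3] z:[16,88/3] -> hit [16,68/3], descend [2, 6, 7, 12]
  N2 x:[53/3,56/3] y:[21,68/3] z:[74/3,26] -> miss, prune
  N6 x:[43/3,61/3] y:[14,47/3] z:[16,59/3] -> miss, prune
  N7 x:[37/3,14] y:[56/3,61/3] z:[71/3,88/3] -> miss, prune
  N12 x:[40/3,68/3] y:[10,12] z:[76/3,82/3] -> miss, prune

5 AABB tests over nodes [0, 2, 6, 7, 12]; 0 leaves entered; closest miss.

== RESULT ==
[0, 2, 6, 7, 12]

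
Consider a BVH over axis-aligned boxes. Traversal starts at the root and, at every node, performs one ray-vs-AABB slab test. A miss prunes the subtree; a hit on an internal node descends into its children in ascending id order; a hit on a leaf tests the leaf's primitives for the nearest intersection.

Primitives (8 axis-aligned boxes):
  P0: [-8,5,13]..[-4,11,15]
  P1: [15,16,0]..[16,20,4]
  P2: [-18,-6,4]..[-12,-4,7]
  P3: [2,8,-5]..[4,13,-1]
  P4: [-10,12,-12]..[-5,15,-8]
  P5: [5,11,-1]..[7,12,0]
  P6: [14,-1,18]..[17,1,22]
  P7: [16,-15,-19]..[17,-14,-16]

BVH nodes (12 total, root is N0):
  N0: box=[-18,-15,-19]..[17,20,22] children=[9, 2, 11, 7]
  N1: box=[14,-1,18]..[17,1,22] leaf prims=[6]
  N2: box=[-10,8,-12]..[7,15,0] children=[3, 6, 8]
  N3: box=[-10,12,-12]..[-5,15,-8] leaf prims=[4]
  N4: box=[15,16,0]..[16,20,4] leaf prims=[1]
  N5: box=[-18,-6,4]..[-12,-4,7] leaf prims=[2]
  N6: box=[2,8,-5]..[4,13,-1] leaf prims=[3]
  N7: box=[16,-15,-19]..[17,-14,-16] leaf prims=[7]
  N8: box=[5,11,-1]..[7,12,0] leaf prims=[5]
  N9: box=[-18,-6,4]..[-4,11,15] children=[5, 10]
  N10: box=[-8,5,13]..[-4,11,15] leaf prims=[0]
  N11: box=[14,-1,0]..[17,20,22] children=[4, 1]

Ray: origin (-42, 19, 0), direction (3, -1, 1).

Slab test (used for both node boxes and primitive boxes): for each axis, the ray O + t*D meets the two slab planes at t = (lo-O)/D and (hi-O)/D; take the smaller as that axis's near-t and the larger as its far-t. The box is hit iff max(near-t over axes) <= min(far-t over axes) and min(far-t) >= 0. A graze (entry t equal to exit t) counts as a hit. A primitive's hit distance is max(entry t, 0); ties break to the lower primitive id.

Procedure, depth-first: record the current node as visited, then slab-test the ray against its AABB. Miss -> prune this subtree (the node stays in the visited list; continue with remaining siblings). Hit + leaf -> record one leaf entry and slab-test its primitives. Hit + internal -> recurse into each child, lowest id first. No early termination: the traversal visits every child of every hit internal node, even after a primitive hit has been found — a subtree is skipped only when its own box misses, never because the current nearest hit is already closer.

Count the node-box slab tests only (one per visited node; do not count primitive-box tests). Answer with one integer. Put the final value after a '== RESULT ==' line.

Walk:
N0 x:[8,59/3] y:[-1,34] z:[-19,22] -> hit [8,59/3], descend [2, 7, 9, 11]
  N2 x:[32/3,49/3] y:[4,11] z:[-12,0] -> miss, prune
  N7 x:[58/3,59/3] y:[33,34] z:[-19,-16] -> miss, prune
  N9 x:[8,38/3] y:[8,25] z:[4,15] -> hit [8,38/3], descend [5, 10]
    N5 x:[8,10] y:[23,25] z:[4,7] -> miss, prune
    N10 x:[34/3,38/3] y:[8,14] z:[13,15] -> miss, prune
  N11 x:[56/3,59/3] y:[-1,20] z:[0,22] -> hit [56/3,59/3], descend [1, 4]
    N1 x:[56/3,59/3] y:[18,20] z:[18,22] -> hit [56/3,59/3] leaf, test {P6@t=56/3}
    N4 x:[19,58/3] y:[-1,3] z:[0,4] -> miss, prune

Summary -> nodes [0, 2, 7, 9, 5, 10, 11, 1, 4]; box-tests=9; leaf-entries=1; first=P6

== RESULT ==
9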